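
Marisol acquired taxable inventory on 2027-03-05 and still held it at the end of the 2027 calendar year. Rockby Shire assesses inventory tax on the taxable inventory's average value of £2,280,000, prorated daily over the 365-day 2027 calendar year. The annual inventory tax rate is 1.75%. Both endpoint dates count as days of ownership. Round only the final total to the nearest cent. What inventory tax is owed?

Days held (2027-03-05 to 2027-12-31): 302 out of 365
Tax = £2,280,000 × 1.75% × 302/365 = £33,013.1507

£33,013.15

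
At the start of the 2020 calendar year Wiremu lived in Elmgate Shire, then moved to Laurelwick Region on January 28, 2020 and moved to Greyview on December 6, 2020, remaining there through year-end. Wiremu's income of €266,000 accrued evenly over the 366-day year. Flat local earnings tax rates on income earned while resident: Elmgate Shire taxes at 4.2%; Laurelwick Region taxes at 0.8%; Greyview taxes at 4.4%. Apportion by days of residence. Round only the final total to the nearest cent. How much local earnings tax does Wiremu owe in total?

Elmgate Shire, January 1 – January 27, 2020: 27 days → €266,000 × 4.2% × 27/366 = €824.1639
Laurelwick Region, January 28 – December 5, 2020: 313 days → €266,000 × 0.8% × 313/366 = €1,819.8470
Greyview, December 6 – December 31, 2020: 26 days → €266,000 × 4.4% × 26/366 = €831.4317
Total = €3,475.4426

€3,475.44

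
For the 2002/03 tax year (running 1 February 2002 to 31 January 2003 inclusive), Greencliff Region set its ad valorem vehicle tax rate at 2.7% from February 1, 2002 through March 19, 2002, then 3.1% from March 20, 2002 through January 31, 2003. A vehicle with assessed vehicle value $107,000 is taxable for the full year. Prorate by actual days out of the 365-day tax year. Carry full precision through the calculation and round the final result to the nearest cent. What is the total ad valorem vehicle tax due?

February 1 – March 19, 2002: 47 days at 2.7% → $107,000 × 2.7% × 47/365 = $372.0082
March 20, 2002 – January 31, 2003: 318 days at 3.1% → $107,000 × 3.1% × 318/365 = $2,889.8795
Total = $3,261.8877

$3,261.89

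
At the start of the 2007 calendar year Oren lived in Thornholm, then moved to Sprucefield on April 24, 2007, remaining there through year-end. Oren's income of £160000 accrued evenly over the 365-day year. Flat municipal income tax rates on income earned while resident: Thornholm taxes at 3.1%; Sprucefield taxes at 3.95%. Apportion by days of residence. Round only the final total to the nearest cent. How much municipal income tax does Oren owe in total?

Thornholm, January 1 – April 23, 2007: 113 days → £160000 × 3.1% × 113/365 = £1535.5616
Sprucefield, April 24 – December 31, 2007: 252 days → £160000 × 3.95% × 252/365 = £4363.3973
Total = £5898.9589

£5898.96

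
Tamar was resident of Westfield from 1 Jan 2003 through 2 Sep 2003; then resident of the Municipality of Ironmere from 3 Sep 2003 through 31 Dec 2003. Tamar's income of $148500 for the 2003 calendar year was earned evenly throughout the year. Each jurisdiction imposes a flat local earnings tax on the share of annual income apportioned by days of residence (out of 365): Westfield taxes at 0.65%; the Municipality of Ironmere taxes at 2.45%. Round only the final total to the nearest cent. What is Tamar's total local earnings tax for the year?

$1844.04

Westfield, 1 Jan – 2 Sep 2003: 245 days → $148500 × 0.65% × 245/365 = $647.9075
The Municipality of Ironmere, 3 Sep – 31 Dec 2003: 120 days → $148500 × 2.45% × 120/365 = $1196.1370
Total = $1844.0445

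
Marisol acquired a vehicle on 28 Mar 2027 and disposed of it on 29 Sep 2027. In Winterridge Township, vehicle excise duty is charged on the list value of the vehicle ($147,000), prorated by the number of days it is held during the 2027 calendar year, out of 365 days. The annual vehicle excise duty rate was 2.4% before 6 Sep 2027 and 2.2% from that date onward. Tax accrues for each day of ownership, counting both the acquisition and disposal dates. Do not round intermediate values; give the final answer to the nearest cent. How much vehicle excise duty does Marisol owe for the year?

$1,778.50

28 Mar – 5 Sep 2027: 162 days at 2.4% → $147,000 × 2.4% × 162/365 = $1,565.8521
6 Sep – 29 Sep 2027: 24 days at 2.2% → $147,000 × 2.2% × 24/365 = $212.6466
Total = $1,778.4986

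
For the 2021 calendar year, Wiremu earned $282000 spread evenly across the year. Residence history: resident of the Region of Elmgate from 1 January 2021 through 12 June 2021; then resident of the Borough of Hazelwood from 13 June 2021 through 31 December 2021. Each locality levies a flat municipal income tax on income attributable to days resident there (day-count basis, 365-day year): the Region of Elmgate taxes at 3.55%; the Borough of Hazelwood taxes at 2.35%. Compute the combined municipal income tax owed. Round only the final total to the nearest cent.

The Region of Elmgate, 1 January – 12 June 2021: 163 days → $282000 × 3.55% × 163/365 = $4470.6658
The Borough of Hazelwood, 13 June – 31 December 2021: 202 days → $282000 × 2.35% × 202/365 = $3667.5452
Total = $8138.2110

$8138.21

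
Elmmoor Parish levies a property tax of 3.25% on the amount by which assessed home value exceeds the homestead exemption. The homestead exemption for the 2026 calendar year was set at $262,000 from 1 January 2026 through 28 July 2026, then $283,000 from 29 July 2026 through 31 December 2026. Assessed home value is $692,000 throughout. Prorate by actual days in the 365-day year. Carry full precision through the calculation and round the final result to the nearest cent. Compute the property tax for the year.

$13,683.30

1 January – 28 July 2026: 209 days, exemption $262,000 → ($692,000 − $262,000) × 3.25% × 209/365 = $8,002.1233
29 July – 31 December 2026: 156 days, exemption $283,000 → ($692,000 − $283,000) × 3.25% × 156/365 = $5,681.1781
Total = $13,683.3014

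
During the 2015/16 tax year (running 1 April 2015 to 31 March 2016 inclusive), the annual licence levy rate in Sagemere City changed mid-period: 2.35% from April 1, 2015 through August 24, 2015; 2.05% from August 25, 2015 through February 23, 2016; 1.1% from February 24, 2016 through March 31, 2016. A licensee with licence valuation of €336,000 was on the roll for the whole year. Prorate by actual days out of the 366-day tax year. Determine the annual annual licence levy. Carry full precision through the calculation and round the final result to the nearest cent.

April 1 – August 24, 2015: 146 days at 2.35% → €336,000 × 2.35% × 146/366 = €3,149.7705
August 25, 2015 – February 23, 2016: 183 days at 2.05% → €336,000 × 2.05% × 183/366 = €3,444.0000
February 24 – March 31, 2016: 37 days at 1.1% → €336,000 × 1.1% × 37/366 = €373.6393
Total = €6,967.4098

€6,967.41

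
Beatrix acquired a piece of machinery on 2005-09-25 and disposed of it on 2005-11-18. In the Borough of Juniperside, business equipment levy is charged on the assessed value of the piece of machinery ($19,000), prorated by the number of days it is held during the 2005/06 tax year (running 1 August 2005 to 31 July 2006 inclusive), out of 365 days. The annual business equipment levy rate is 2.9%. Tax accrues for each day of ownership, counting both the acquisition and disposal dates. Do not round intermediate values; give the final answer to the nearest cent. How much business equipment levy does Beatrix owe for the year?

Days held (2005-09-25 to 2005-11-18): 55 out of 365
Tax = $19,000 × 2.9% × 55/365 = $83.0274

$83.03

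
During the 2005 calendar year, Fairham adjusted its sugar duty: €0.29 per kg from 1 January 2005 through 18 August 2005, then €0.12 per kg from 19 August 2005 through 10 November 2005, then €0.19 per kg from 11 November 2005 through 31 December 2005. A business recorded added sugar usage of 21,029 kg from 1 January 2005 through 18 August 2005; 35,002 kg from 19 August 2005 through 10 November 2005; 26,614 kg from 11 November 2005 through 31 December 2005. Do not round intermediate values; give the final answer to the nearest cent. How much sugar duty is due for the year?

€15,355.31

1 January – 18 August 2005: 21,029 kg at €0.29/kg → €6,098.41
19 August – 10 November 2005: 35,002 kg at €0.12/kg → €4,200.24
11 November – 31 December 2005: 26,614 kg at €0.19/kg → €5,056.66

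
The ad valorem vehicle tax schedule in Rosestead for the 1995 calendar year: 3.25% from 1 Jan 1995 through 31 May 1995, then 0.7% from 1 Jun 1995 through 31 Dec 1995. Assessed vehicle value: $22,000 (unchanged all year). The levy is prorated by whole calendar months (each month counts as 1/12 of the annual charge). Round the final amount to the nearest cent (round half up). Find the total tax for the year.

1 Jan – 31 May 1995: 5 months at 3.25% → $22,000 × 3.25% × 5/12 = $297.9167
1 Jun – 31 Dec 1995: 7 months at 0.7% → $22,000 × 0.7% × 7/12 = $89.8333
Total = $387.7500

$387.75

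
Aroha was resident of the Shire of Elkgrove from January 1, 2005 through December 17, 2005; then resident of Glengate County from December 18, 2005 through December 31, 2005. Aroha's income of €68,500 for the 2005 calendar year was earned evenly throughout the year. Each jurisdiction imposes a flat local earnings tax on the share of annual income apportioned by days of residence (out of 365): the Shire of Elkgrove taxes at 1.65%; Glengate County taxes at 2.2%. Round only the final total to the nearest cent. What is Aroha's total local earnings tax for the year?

€1,144.70

The Shire of Elkgrove, January 1 – December 17, 2005: 351 days → €68,500 × 1.65% × 351/365 = €1,086.8979
Glengate County, December 18 – December 31, 2005: 14 days → €68,500 × 2.2% × 14/365 = €57.8027
Total = €1,144.7007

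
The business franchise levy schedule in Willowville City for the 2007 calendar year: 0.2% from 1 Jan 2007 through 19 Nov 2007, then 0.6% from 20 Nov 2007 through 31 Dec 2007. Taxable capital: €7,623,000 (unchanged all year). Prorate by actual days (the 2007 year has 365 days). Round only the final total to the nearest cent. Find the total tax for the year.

€18,754.67

1 Jan – 19 Nov 2007: 323 days at 0.2% → €7,623,000 × 0.2% × 323/365 = €13,491.6658
20 Nov – 31 Dec 2007: 42 days at 0.6% → €7,623,000 × 0.6% × 42/365 = €5,263.0027
Total = €18,754.6685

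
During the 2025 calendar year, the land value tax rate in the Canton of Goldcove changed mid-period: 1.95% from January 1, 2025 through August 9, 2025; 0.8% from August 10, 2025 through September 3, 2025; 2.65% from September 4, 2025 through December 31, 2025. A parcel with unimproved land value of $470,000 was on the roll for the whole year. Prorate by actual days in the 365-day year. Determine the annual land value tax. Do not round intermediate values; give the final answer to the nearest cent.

$9,867.42

January 1 – August 9, 2025: 221 days at 1.95% → $470,000 × 1.95% × 221/365 = $5,549.2192
August 10 – September 3, 2025: 25 days at 0.8% → $470,000 × 0.8% × 25/365 = $257.5342
September 4 – December 31, 2025: 119 days at 2.65% → $470,000 × 2.65% × 119/365 = $4,060.6712
Total = $9,867.4247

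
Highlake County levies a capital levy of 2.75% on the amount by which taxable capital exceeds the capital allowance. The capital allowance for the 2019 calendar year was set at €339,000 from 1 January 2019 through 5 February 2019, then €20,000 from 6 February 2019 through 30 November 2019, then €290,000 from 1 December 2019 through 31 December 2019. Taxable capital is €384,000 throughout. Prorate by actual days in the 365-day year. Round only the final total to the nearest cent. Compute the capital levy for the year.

1 January – 5 February 2019: 36 days, exemption €339,000 → (€384,000 − €339,000) × 2.75% × 36/365 = €122.0548
6 February – 30 November 2019: 298 days, exemption €20,000 → (€384,000 − €20,000) × 2.75% × 298/365 = €8,172.5479
1 December – 31 December 2019: 31 days, exemption €290,000 → (€384,000 − €290,000) × 2.75% × 31/365 = €219.5479
Total = €8,514.1507

€8,514.15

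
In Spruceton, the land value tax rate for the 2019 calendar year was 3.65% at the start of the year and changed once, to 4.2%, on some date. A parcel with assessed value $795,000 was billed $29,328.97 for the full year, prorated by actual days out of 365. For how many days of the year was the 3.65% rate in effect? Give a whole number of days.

Let d = days at the first rate; then 365 − d days at the second rate.
$795,000 × [3.65%·d + 4.2%·(365−d)] / 365 = $29,328.97
Solving gives d = 339, so the new rate took effect on December 6, 2019.

339 days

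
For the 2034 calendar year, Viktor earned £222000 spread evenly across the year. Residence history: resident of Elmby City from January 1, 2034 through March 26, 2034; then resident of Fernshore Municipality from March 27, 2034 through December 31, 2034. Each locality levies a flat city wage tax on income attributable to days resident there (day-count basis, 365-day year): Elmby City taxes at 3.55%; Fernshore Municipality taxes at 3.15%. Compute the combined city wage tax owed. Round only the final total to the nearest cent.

Elmby City, January 1 – March 26, 2034: 85 days → £222000 × 3.55% × 85/365 = £1835.3014
Fernshore Municipality, March 27 – December 31, 2034: 280 days → £222000 × 3.15% × 280/365 = £5364.4932
Total = £7199.7945

£7199.79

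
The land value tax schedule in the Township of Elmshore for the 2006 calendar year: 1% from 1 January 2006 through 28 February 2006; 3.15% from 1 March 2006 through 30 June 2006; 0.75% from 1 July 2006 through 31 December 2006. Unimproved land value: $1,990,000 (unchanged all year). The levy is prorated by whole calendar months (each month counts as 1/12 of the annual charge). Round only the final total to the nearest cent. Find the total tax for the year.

$31,674.17

1 January – 28 February 2006: 2 months at 1% → $1,990,000 × 1% × 2/12 = $3,316.6667
1 March – 30 June 2006: 4 months at 3.15% → $1,990,000 × 3.15% × 4/12 = $20,895.0000
1 July – 31 December 2006: 6 months at 0.75% → $1,990,000 × 0.75% × 6/12 = $7,462.5000
Total = $31,674.1667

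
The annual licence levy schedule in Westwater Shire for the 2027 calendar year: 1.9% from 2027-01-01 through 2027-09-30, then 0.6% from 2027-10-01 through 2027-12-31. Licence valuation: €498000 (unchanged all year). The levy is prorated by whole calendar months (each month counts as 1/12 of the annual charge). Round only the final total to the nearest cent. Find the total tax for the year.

€7843.50

2027-01-01 to 2027-09-30: 9 months at 1.9% → €498000 × 1.9% × 9/12 = €7096.5000
2027-10-01 to 2027-12-31: 3 months at 0.6% → €498000 × 0.6% × 3/12 = €747.0000
Total = €7843.5000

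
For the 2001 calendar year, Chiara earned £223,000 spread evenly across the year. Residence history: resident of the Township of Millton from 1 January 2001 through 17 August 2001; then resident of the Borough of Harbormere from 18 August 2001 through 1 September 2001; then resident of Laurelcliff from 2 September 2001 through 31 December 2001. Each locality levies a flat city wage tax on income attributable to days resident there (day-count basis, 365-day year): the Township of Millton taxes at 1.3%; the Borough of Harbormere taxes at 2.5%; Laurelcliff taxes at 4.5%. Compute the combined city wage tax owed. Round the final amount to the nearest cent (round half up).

The Township of Millton, 1 January – 17 August 2001: 229 days → £223,000 × 1.3% × 229/365 = £1,818.8247
The Borough of Harbormere, 18 August – 1 September 2001: 15 days → £223,000 × 2.5% × 15/365 = £229.1096
Laurelcliff, 2 September – 31 December 2001: 121 days → £223,000 × 4.5% × 121/365 = £3,326.6712
Total = £5,374.6055

£5,374.61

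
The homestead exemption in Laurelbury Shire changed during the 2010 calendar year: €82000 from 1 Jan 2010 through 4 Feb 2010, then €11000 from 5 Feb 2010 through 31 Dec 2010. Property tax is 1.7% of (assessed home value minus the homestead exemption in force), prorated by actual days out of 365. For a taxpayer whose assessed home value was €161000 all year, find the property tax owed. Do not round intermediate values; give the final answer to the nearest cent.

1 Jan – 4 Feb 2010: 35 days, exemption €82000 → (€161000 − €82000) × 1.7% × 35/365 = €128.7808
5 Feb – 31 Dec 2010: 330 days, exemption €11000 → (€161000 − €11000) × 1.7% × 330/365 = €2305.4795
Total = €2434.2603

€2434.26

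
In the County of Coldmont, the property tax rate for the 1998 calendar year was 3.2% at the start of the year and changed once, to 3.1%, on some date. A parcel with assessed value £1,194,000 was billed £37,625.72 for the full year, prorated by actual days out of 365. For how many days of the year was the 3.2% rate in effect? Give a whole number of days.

Let d = days at the first rate; then 365 − d days at the second rate.
£1,194,000 × [3.2%·d + 3.1%·(365−d)] / 365 = £37,625.72
Solving gives d = 187, so the new rate took effect on July 7, 1998.

187 days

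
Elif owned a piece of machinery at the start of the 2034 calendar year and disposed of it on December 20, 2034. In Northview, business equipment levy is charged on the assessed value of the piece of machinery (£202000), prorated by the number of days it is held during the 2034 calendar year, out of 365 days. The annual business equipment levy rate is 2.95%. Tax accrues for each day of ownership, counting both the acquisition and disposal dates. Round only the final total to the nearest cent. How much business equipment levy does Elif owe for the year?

£5779.41

Days held (January 1 – December 20, 2034): 354 out of 365
Tax = £202000 × 2.95% × 354/365 = £5779.4137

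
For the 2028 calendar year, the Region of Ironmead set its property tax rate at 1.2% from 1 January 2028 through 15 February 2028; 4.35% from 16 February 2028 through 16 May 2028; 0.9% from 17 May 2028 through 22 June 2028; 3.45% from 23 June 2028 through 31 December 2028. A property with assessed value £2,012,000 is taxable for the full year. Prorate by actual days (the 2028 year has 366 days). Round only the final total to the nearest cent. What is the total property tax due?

1 January – 15 February 2028: 46 days at 1.2% → £2,012,000 × 1.2% × 46/366 = £3,034.4918
16 February – 16 May 2028: 91 days at 4.35% → £2,012,000 × 4.35% × 91/366 = £21,760.9344
17 May – 22 June 2028: 37 days at 0.9% → £2,012,000 × 0.9% × 37/366 = £1,830.5902
23 June – 31 December 2028: 192 days at 3.45% → £2,012,000 × 3.45% × 192/366 = £36,413.9016
Total = £63,039.9180

£63,039.92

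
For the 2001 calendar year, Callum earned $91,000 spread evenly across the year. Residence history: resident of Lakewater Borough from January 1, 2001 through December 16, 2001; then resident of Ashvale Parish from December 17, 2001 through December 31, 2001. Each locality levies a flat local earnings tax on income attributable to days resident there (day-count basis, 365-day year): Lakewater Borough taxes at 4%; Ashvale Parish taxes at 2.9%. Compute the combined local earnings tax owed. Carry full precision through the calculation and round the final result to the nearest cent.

$3,598.86

Lakewater Borough, January 1 – December 16, 2001: 350 days → $91,000 × 4% × 350/365 = $3,490.4110
Ashvale Parish, December 17 – December 31, 2001: 15 days → $91,000 × 2.9% × 15/365 = $108.4521
Total = $3,598.8630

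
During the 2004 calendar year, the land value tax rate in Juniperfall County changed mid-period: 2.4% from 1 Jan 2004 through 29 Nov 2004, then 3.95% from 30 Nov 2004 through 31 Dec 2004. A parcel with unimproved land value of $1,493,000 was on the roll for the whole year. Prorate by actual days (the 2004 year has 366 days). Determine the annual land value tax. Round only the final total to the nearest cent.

1 Jan – 29 Nov 2004: 334 days at 2.4% → $1,493,000 × 2.4% × 334/366 = $32,699.1475
30 Nov – 31 Dec 2004: 32 days at 3.95% → $1,493,000 × 3.95% × 32/366 = $5,156.1530
Total = $37,855.3005

$37,855.30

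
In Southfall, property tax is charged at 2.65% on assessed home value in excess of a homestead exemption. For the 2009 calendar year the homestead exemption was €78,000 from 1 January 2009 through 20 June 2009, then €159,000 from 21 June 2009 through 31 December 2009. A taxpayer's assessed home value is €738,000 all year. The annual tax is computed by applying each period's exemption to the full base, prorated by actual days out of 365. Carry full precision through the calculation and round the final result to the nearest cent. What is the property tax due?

1 January – 20 June 2009: 171 days, exemption €78,000 → (€738,000 − €78,000) × 2.65% × 171/365 = €8,193.9452
21 June – 31 December 2009: 194 days, exemption €159,000 → (€738,000 − €159,000) × 2.65% × 194/365 = €8,155.1753
Total = €16,349.1205

€16,349.12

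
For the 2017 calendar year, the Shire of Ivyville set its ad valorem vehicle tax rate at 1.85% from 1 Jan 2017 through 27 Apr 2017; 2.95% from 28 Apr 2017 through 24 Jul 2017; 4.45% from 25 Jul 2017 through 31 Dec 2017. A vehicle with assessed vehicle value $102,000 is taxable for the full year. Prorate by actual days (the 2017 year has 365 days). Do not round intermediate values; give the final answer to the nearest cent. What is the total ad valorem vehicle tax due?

1 Jan – 27 Apr 2017: 117 days at 1.85% → $102,000 × 1.85% × 117/365 = $604.8740
28 Apr – 24 Jul 2017: 88 days at 2.95% → $102,000 × 2.95% × 88/365 = $725.4575
25 Jul – 31 Dec 2017: 160 days at 4.45% → $102,000 × 4.45% × 160/365 = $1,989.6986
Total = $3,320.0301

$3,320.03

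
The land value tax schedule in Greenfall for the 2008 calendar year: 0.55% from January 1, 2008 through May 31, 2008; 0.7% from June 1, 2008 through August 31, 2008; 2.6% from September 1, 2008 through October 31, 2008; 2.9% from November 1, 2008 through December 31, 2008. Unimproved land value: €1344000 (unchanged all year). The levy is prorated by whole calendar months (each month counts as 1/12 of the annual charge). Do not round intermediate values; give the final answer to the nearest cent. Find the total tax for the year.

€17752.00

January 1 – May 31, 2008: 5 months at 0.55% → €1344000 × 0.55% × 5/12 = €3080.0000
June 1 – August 31, 2008: 3 months at 0.7% → €1344000 × 0.7% × 3/12 = €2352.0000
September 1 – October 31, 2008: 2 months at 2.6% → €1344000 × 2.6% × 2/12 = €5824.0000
November 1 – December 31, 2008: 2 months at 2.9% → €1344000 × 2.9% × 2/12 = €6496.0000
Total = €17752.0000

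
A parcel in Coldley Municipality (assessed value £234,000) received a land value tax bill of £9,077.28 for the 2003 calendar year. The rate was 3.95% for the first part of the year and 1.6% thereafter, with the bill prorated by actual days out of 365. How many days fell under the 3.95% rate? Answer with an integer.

354 days

Let d = days at the first rate; then 365 − d days at the second rate.
£234,000 × [3.95%·d + 1.6%·(365−d)] / 365 = £9,077.28
Solving gives d = 354, so the new rate took effect on 21 December 2003.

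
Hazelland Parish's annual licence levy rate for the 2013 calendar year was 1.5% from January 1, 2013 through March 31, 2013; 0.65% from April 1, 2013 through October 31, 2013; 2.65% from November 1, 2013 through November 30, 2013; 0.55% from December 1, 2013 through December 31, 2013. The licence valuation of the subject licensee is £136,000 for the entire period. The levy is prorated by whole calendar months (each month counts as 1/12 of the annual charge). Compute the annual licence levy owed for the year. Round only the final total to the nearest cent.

January 1 – March 31, 2013: 3 months at 1.5% → £136,000 × 1.5% × 3/12 = £510.0000
April 1 – October 31, 2013: 7 months at 0.65% → £136,000 × 0.65% × 7/12 = £515.6667
November 1 – November 30, 2013: 1 month at 2.65% → £136,000 × 2.65% × 1/12 = £300.3333
December 1 – December 31, 2013: 1 month at 0.55% → £136,000 × 0.55% × 1/12 = £62.3333
Total = £1,388.3333

£1,388.33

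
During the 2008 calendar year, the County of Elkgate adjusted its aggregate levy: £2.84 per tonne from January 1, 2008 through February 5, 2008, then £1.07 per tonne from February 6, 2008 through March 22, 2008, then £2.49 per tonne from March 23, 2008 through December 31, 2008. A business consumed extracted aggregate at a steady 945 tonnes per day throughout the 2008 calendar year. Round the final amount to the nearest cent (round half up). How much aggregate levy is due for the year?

January 1 – February 5, 2008: 36 days × 945 tonnes/day = 34,020 tonnes at £2.84/tonne → £96,616.80
February 6 – March 22, 2008: 46 days × 945 tonnes/day = 43,470 tonnes at £1.07/tonne → £46,512.90
March 23 – December 31, 2008: 284 days × 945 tonnes/day = 268,380 tonnes at £2.49/tonne → £668,266.20

£811,395.90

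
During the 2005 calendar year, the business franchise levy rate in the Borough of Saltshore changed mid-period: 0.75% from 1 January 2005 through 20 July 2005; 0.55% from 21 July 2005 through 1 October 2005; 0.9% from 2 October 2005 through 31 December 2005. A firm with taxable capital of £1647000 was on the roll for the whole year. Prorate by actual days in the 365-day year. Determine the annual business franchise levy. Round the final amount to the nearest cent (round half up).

1 January – 20 July 2005: 201 days at 0.75% → £1647000 × 0.75% × 201/365 = £6802.3356
21 July – 1 October 2005: 73 days at 0.55% → £1647000 × 0.55% × 73/365 = £1811.7000
2 October – 31 December 2005: 91 days at 0.9% → £1647000 × 0.9% × 91/365 = £3695.5973
Total = £12309.6329

£12309.63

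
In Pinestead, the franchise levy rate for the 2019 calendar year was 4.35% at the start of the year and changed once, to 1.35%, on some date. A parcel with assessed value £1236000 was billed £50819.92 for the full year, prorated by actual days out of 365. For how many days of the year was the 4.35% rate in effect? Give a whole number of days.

336 days

Let d = days at the first rate; then 365 − d days at the second rate.
£1236000 × [4.35%·d + 1.35%·(365−d)] / 365 = £50819.92
Solving gives d = 336, so the new rate took effect on 3 December 2019.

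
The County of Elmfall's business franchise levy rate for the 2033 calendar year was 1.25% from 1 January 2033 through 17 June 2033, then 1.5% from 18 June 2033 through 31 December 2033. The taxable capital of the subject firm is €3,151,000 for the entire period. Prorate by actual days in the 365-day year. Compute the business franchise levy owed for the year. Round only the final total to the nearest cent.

1 January – 17 June 2033: 168 days at 1.25% → €3,151,000 × 1.25% × 168/365 = €18,129.0411
18 June – 31 December 2033: 197 days at 1.5% → €3,151,000 × 1.5% × 197/365 = €25,510.1507
Total = €43,639.1918

€43,639.19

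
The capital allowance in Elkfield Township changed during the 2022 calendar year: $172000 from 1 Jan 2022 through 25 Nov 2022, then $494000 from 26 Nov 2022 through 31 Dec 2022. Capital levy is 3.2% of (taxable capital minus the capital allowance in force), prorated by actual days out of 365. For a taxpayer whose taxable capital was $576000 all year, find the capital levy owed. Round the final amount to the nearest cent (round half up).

$11911.72

1 Jan – 25 Nov 2022: 329 days, exemption $172000 → ($576000 − $172000) × 3.2% × 329/365 = $11652.9096
26 Nov – 31 Dec 2022: 36 days, exemption $494000 → ($576000 − $494000) × 3.2% × 36/365 = $258.8055
Total = $11911.7151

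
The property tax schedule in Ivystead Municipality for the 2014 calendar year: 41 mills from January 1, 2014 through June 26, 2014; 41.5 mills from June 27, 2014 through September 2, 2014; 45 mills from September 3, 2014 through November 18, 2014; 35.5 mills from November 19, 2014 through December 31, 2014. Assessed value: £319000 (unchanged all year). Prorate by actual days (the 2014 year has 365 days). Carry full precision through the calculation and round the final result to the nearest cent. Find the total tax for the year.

January 1 – June 26, 2014: 177 days at 41 mills → £319000 × 4.1% × 177/365 = £6342.4192
June 27 – September 2, 2014: 68 days at 41.5 mills → £319000 × 4.15% × 68/365 = £2466.3507
September 3 – November 18, 2014: 77 days at 45 mills → £319000 × 4.5% × 77/365 = £3028.3151
November 19 – December 31, 2014: 43 days at 35.5 mills → £319000 × 3.55% × 43/365 = £1334.1192
Total = £13171.2041

£13171.20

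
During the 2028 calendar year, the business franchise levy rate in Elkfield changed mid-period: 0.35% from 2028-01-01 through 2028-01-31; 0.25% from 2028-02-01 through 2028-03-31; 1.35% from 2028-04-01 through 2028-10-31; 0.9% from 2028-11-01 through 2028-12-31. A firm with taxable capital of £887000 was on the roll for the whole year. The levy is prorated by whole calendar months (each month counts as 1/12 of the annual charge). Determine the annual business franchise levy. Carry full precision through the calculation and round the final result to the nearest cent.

2028-01-01 to 2028-01-31: 1 month at 0.35% → £887000 × 0.35% × 1/12 = £258.7083
2028-02-01 to 2028-03-31: 2 months at 0.25% → £887000 × 0.25% × 2/12 = £369.5833
2028-04-01 to 2028-10-31: 7 months at 1.35% → £887000 × 1.35% × 7/12 = £6985.1250
2028-11-01 to 2028-12-31: 2 months at 0.9% → £887000 × 0.9% × 2/12 = £1330.5000
Total = £8943.9167

£8943.92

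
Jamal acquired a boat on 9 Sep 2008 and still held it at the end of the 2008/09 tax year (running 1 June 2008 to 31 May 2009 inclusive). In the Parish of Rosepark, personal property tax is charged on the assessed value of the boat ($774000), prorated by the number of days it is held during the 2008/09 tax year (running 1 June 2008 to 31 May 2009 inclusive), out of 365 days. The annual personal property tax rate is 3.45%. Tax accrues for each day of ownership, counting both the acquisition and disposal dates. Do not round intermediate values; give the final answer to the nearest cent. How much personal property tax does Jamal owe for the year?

Days held (9 Sep 2008 – 31 May 2009): 265 out of 365
Tax = $774000 × 3.45% × 265/365 = $19387.1096

$19387.11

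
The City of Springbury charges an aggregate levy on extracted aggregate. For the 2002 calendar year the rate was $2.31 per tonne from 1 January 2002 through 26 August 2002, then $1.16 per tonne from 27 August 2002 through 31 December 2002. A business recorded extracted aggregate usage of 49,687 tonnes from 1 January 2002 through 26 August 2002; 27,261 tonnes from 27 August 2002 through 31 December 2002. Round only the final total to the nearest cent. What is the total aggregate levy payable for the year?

$146399.73

1 January – 26 August 2002: 49,687 tonnes at $2.31/tonne → $114776.97
27 August – 31 December 2002: 27,261 tonnes at $1.16/tonne → $31622.76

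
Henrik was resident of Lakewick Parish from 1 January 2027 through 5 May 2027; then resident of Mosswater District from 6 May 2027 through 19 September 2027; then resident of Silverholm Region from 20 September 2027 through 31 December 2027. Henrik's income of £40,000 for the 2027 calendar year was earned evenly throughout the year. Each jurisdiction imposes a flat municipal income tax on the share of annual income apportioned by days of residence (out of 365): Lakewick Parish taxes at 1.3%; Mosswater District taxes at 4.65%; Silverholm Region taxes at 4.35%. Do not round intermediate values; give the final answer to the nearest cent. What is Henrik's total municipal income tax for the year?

£1,367.23

Lakewick Parish, 1 January – 5 May 2027: 125 days → £40,000 × 1.3% × 125/365 = £178.0822
Mosswater District, 6 May – 19 September 2027: 137 days → £40,000 × 4.65% × 137/365 = £698.1370
Silverholm Region, 20 September – 31 December 2027: 103 days → £40,000 × 4.35% × 103/365 = £491.0137
Total = £1,367.2329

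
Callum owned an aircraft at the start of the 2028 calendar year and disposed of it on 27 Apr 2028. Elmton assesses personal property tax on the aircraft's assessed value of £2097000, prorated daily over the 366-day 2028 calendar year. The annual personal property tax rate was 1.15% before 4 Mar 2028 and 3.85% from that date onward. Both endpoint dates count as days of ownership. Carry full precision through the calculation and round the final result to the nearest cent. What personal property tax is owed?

£16283.26

1 Jan – 3 Mar 2028: 63 days at 1.15% → £2097000 × 1.15% × 63/366 = £4151.0287
4 Mar – 27 Apr 2028: 55 days at 3.85% → £2097000 × 3.85% × 55/366 = £12132.2336
Total = £16283.2623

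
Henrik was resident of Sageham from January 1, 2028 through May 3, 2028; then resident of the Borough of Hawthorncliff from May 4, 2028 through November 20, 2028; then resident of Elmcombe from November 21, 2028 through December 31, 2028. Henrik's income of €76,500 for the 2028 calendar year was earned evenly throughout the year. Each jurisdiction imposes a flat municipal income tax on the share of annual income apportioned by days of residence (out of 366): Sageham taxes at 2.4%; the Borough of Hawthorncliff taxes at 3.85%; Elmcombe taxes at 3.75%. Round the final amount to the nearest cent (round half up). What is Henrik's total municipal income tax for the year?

Sageham, January 1 – May 3, 2028: 124 days → €76,500 × 2.4% × 124/366 = €622.0328
The Borough of Hawthorncliff, May 4 – November 20, 2028: 201 days → €76,500 × 3.85% × 201/366 = €1,617.4734
Elmcombe, November 21 – December 31, 2028: 41 days → €76,500 × 3.75% × 41/366 = €321.3627
Total = €2,560.8689

€2,560.87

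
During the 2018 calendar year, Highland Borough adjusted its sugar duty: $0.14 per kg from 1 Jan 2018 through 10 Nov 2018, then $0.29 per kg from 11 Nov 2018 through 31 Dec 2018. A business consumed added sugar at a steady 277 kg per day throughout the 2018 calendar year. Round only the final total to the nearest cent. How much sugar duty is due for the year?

1 Jan – 10 Nov 2018: 314 days × 277 kg/day = 86,978 kg at $0.14/kg → $12,176.92
11 Nov – 31 Dec 2018: 51 days × 277 kg/day = 14,127 kg at $0.29/kg → $4,096.83

$16,273.75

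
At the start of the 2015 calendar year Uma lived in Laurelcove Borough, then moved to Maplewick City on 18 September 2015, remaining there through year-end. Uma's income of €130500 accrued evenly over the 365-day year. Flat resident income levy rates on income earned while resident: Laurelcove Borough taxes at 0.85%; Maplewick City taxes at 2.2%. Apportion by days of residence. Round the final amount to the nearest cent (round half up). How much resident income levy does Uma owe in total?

Laurelcove Borough, 1 January – 17 September 2015: 260 days → €130500 × 0.85% × 260/365 = €790.1507
Maplewick City, 18 September – 31 December 2015: 105 days → €130500 × 2.2% × 105/365 = €825.9041
Total = €1616.0548

€1616.05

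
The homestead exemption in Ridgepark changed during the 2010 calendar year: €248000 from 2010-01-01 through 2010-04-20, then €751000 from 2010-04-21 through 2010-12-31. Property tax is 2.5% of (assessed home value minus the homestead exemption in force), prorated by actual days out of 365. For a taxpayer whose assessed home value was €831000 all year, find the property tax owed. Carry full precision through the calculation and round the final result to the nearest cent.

€5789.73

2010-01-01 to 2010-04-20: 110 days, exemption €248000 → (€831000 − €248000) × 2.5% × 110/365 = €4392.4658
2010-04-21 to 2010-12-31: 255 days, exemption €751000 → (€831000 − €751000) × 2.5% × 255/365 = €1397.2603
Total = €5789.7260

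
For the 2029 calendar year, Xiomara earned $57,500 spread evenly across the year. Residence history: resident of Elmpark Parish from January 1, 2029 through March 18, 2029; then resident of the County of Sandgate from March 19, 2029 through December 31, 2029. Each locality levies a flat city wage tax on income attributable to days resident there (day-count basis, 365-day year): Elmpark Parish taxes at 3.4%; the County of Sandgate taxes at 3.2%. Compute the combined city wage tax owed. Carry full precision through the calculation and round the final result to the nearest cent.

Elmpark Parish, January 1 – March 18, 2029: 77 days → $57,500 × 3.4% × 77/365 = $412.4247
The County of Sandgate, March 19 – December 31, 2029: 288 days → $57,500 × 3.2% × 288/365 = $1,451.8356
Total = $1,864.2603

$1,864.26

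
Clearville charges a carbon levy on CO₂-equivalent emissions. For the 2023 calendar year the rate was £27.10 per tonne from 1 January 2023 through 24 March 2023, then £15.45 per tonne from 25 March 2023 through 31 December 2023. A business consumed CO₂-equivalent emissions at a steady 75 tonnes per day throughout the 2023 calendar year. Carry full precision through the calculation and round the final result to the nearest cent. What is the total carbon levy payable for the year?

1 January – 24 March 2023: 83 days × 75 tonnes/day = 6,225 tonnes at £27.10/tonne → £168,697.50
25 March – 31 December 2023: 282 days × 75 tonnes/day = 21,150 tonnes at £15.45/tonne → £326,767.50

£495,465.00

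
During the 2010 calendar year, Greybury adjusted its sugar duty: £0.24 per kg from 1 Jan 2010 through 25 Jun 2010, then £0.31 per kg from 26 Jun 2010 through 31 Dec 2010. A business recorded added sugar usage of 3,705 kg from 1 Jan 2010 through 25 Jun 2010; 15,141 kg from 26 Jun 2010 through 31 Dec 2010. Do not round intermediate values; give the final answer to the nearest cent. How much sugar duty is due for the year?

1 Jan – 25 Jun 2010: 3,705 kg at £0.24/kg → £889.20
26 Jun – 31 Dec 2010: 15,141 kg at £0.31/kg → £4,693.71

£5,582.91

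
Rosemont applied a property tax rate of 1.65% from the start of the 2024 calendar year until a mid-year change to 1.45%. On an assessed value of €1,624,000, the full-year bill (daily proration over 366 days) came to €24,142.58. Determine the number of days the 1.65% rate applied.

Let d = days at the first rate; then 366 − d days at the second rate.
€1,624,000 × [1.65%·d + 1.45%·(366−d)] / 366 = €24,142.58
Solving gives d = 67, so the new rate took effect on March 8, 2024.

67 days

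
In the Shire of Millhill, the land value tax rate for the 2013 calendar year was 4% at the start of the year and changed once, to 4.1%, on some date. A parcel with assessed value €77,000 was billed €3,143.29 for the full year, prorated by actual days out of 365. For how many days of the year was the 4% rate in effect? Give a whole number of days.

65 days

Let d = days at the first rate; then 365 − d days at the second rate.
€77,000 × [4%·d + 4.1%·(365−d)] / 365 = €3,143.29
Solving gives d = 65, so the new rate took effect on 7 March 2013.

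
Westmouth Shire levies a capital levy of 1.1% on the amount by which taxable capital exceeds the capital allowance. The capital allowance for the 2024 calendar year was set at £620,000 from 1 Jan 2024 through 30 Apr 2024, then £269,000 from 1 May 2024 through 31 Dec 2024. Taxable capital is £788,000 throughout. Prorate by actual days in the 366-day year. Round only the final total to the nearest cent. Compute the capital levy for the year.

1 Jan – 30 Apr 2024: 121 days, exemption £620,000 → (£788,000 − £620,000) × 1.1% × 121/366 = £610.9508
1 May – 31 Dec 2024: 245 days, exemption £269,000 → (£788,000 − £269,000) × 1.1% × 245/366 = £3,821.5984
Total = £4,432.5492

£4,432.55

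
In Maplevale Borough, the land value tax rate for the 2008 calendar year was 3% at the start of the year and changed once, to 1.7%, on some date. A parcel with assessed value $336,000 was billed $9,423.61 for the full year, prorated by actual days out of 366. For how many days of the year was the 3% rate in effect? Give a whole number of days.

311 days

Let d = days at the first rate; then 366 − d days at the second rate.
$336,000 × [3%·d + 1.7%·(366−d)] / 366 = $9,423.61
Solving gives d = 311, so the new rate took effect on 7 Nov 2008.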